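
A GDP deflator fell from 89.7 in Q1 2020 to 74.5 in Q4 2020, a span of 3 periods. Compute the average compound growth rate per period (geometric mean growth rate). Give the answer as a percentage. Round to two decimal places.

-6.00%

Growth factor = (74.5/89.7)^(1/3) = (0.830546)^(1/3) = 0.939986
Growth rate = 0.939986 − 1 = -0.060014 = -6.0014%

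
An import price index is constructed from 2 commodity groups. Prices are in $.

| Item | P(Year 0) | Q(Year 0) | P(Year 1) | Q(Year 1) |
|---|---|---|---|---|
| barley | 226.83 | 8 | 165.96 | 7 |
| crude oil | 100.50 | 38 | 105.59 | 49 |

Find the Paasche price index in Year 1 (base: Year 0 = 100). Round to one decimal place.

97.3

Paasche price index uses current-period quantities as weights.
ΣP(Year 1)·Q(Year 1) = 165.96×7 + 105.59×49 = 1161.72 + 5173.91 = 6335.63
ΣP(Year 0)·Q(Year 1) = 226.83×7 + 100.50×49 = 1587.81 + 4924.5 = 6512.31
Index = 6335.63 / 6512.31 × 100 = 97.2870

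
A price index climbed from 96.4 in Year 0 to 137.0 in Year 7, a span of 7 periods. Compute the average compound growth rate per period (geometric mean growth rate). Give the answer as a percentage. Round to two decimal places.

Growth factor = (137.0/96.4)^(1/7) = (1.421162)^(1/7) = 1.051493
Growth rate = 1.051493 − 1 = 0.051493 = 5.1493%

5.15%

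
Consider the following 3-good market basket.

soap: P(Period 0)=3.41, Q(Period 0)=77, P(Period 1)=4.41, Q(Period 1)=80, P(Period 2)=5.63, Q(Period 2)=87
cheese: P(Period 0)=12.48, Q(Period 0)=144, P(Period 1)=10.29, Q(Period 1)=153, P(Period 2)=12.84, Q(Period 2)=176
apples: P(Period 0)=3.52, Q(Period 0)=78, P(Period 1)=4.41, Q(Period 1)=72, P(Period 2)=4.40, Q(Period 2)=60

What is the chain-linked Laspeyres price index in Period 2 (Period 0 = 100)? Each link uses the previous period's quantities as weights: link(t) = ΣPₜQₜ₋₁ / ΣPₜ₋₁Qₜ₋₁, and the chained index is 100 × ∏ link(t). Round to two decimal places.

112.89

Link Period 0→Period 1:
ΣP(Period 1)Q(Period 0) = 4.41×77 + 10.29×144 + 4.41×78 = 339.57 + 1481.76 + 343.98 = 2165.31
ΣP(Period 0)Q(Period 0) = 3.41×77 + 12.48×144 + 3.52×78 = 262.57 + 1797.12 + 274.56 = 2334.25
link = 2165.31/2334.25 = 0.927626
Link Period 1→Period 2:
ΣP(Period 2)Q(Period 1) = 5.63×80 + 12.84×153 + 4.40×72 = 450.4 + 1964.52 + 316.8 = 2731.72
ΣP(Period 1)Q(Period 1) = 4.41×80 + 10.29×153 + 4.41×72 = 352.8 + 1574.37 + 317.52 = 2244.69
link = 2731.72/2244.69 = 1.216970
Chained index = 100 × 0.927626 × 1.216970 = 112.8892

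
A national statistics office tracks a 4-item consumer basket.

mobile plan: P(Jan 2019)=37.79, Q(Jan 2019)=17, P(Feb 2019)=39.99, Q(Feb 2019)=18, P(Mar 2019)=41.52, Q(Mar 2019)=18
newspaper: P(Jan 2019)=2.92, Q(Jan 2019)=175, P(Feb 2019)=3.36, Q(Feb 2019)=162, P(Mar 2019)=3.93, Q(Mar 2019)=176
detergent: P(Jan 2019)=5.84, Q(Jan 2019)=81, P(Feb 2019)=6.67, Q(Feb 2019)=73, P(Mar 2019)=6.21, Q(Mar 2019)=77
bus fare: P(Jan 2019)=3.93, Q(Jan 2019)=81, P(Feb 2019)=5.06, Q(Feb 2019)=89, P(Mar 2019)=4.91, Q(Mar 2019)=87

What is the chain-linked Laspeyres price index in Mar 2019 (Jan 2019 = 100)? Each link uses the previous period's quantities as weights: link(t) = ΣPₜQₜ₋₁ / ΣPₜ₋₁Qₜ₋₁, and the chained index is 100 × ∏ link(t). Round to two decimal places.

117.82

Link Jan 2019→Feb 2019:
ΣP(Feb 2019)Q(Jan 2019) = 39.99×17 + 3.36×175 + 6.67×81 + 5.06×81 = 679.83 + 588 + 540.27 + 409.86 = 2217.96
ΣP(Jan 2019)Q(Jan 2019) = 37.79×17 + 2.92×175 + 5.84×81 + 3.93×81 = 642.43 + 511 + 473.04 + 318.33 = 1944.8
link = 2217.96/1944.8 = 1.140457
Link Feb 2019→Mar 2019:
ΣP(Mar 2019)Q(Feb 2019) = 41.52×18 + 3.93×162 + 6.21×73 + 4.91×89 = 747.36 + 636.66 + 453.33 + 436.99 = 2274.34
ΣP(Feb 2019)Q(Feb 2019) = 39.99×18 + 3.36×162 + 6.67×73 + 5.06×89 = 719.82 + 544.32 + 486.91 + 450.34 = 2201.39
link = 2274.34/2201.39 = 1.033138
Chained index = 100 × 1.140457 × 1.033138 = 117.8249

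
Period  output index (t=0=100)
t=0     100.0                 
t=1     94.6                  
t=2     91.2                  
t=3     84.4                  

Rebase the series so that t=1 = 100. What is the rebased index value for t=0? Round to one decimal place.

Rebased(t=0) = 100.0 / 94.6 × 100 = 105.7082

105.7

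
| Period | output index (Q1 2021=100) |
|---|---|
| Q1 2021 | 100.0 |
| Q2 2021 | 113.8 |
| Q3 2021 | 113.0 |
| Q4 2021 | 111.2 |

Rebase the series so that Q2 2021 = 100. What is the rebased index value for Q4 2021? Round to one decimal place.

Rebased(Q4 2021) = 111.2 / 113.8 × 100 = 97.7153

97.7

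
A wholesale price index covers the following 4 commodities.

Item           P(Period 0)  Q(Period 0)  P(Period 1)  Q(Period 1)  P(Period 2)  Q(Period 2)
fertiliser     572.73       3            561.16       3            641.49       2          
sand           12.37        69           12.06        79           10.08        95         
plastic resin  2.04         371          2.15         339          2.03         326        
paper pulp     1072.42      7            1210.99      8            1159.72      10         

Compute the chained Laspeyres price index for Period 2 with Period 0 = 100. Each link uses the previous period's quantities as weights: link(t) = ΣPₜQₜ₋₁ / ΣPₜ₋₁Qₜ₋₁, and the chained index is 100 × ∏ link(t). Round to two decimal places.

Link Period 0→Period 1:
ΣP(Period 1)Q(Period 0) = 561.16×3 + 12.06×69 + 2.15×371 + 1210.99×7 = 1683.48 + 832.14 + 797.65 + 8476.93 = 11790.2
ΣP(Period 0)Q(Period 0) = 572.73×3 + 12.37×69 + 2.04×371 + 1072.42×7 = 1718.19 + 853.53 + 756.84 + 7506.94 = 10835.5
link = 11790.2/10835.5 = 1.088109
Link Period 1→Period 2:
ΣP(Period 2)Q(Period 1) = 641.49×3 + 10.08×79 + 2.03×339 + 1159.72×8 = 1924.47 + 796.32 + 688.17 + 9277.76 = 12686.72
ΣP(Period 1)Q(Period 1) = 561.16×3 + 12.06×79 + 2.15×339 + 1210.99×8 = 1683.48 + 952.74 + 728.85 + 9687.92 = 13052.99
link = 12686.72/13052.99 = 0.971940
Chained index = 100 × 1.088109 × 0.971940 = 105.7576

105.76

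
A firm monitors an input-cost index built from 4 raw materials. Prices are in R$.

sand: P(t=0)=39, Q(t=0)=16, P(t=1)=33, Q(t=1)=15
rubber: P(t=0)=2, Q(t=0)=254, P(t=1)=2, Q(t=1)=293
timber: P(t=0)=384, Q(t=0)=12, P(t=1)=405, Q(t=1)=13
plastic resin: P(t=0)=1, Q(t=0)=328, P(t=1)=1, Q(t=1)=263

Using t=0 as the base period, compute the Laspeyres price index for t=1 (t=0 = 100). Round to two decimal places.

Laspeyres price index uses base-period quantities as weights.
ΣP(t=1)·Q(t=0) = 33×16 + 2×254 + 405×12 + 1×328 = 528 + 508 + 4860 + 328 = 6224
ΣP(t=0)·Q(t=0) = 39×16 + 2×254 + 384×12 + 1×328 = 624 + 508 + 4608 + 328 = 6068
Index = 6224 / 6068 × 100 = 102.5709

102.57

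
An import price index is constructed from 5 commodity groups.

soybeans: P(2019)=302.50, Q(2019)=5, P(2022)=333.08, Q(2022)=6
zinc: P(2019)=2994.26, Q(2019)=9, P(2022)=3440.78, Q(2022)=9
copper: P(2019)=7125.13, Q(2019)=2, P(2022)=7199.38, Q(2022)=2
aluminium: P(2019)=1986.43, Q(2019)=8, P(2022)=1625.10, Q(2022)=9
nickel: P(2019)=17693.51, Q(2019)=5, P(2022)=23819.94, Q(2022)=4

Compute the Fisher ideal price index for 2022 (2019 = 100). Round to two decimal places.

Laspeyres component (base-period weights):
ΣP(2022)Q(2019) = 333.08×5 + 3440.78×9 + 7199.38×2 + 1625.10×8 + 23819.94×5 = 1665.4 + 30967.02 + 14398.76 + 13000.8 + 119099.7 = 179131.68
ΣP(2019)Q(2019) = 302.50×5 + 2994.26×9 + 7125.13×2 + 1986.43×8 + 17693.51×5 = 1512.5 + 26948.34 + 14250.26 + 15891.44 + 88467.55 = 147070.09
L = 179131.68 / 147070.09 × 100 = 121.8002
Paasche component (current-period weights):
ΣP(2022)Q(2022) = 333.08×6 + 3440.78×9 + 7199.38×2 + 1625.10×9 + 23819.94×4 = 1998.48 + 30967.02 + 14398.76 + 14625.9 + 95279.76 = 157269.92
ΣP(2019)Q(2022) = 302.50×6 + 2994.26×9 + 7125.13×2 + 1986.43×9 + 17693.51×4 = 1815 + 26948.34 + 14250.26 + 17877.87 + 70774.04 = 131665.51
P = 157269.92 / 131665.51 × 100 = 119.4466
Fisher = √(L × P) = √(121.8002 × 119.4466) = 120.6176

120.62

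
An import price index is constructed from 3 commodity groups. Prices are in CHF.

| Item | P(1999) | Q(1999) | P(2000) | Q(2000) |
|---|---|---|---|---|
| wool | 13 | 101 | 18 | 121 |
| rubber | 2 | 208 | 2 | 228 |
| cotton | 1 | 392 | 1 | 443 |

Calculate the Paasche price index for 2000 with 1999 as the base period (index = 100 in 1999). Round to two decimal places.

124.47

Paasche price index uses current-period quantities as weights.
ΣP(2000)·Q(2000) = 18×121 + 2×228 + 1×443 = 2178 + 456 + 443 = 3077
ΣP(1999)·Q(2000) = 13×121 + 2×228 + 1×443 = 1573 + 456 + 443 = 2472
Index = 3077 / 2472 × 100 = 124.4741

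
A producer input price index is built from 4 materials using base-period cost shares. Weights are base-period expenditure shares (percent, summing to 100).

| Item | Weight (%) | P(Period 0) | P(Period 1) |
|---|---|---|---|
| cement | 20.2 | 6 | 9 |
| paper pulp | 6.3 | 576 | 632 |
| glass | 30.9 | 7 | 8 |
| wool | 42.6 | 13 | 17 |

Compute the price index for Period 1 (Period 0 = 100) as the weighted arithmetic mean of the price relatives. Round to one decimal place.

cement: 20.2 × (9/6) = 20.2 × 1.500000 = 30.3000
paper pulp: 6.3 × (632/576) = 6.3 × 1.097222 = 6.9125
glass: 30.9 × (8/7) = 30.9 × 1.142857 = 35.3143
wool: 42.6 × (17/13) = 42.6 × 1.307692 = 55.7077
Index = Σ wᵢ·(p₁ᵢ/p₀ᵢ) = 30.3000 + 6.9125 + 35.3143 + 55.7077 = 128.2345

128.2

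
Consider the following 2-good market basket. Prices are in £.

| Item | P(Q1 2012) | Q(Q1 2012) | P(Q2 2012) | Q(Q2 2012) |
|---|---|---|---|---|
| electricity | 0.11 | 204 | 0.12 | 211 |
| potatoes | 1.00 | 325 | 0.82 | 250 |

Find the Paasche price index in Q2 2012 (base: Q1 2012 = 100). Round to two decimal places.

Paasche price index uses current-period quantities as weights.
ΣP(Q2 2012)·Q(Q2 2012) = 0.12×211 + 0.82×250 = 25.32 + 205 = 230.32
ΣP(Q1 2012)·Q(Q2 2012) = 0.11×211 + 1.00×250 = 23.21 + 250 = 273.21
Index = 230.32 / 273.21 × 100 = 84.3015

84.30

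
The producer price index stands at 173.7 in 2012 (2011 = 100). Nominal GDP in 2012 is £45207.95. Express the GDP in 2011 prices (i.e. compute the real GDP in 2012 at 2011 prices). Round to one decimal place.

Real = Nominal ÷ (Index/100) = 45207.95 ÷ (173.7/100)
     = 45207.95 ÷ 1.737 = 26026.4537

26026.5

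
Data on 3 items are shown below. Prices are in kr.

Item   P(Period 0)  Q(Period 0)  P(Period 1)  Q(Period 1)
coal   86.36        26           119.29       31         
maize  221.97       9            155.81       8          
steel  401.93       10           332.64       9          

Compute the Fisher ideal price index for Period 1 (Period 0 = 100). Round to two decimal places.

96.55

Laspeyres component (base-period weights):
ΣP(Period 1)Q(Period 0) = 119.29×26 + 155.81×9 + 332.64×10 = 3101.54 + 1402.29 + 3326.4 = 7830.23
ΣP(Period 0)Q(Period 0) = 86.36×26 + 221.97×9 + 401.93×10 = 2245.36 + 1997.73 + 4019.3 = 8262.39
L = 7830.23 / 8262.39 × 100 = 94.7696
Paasche component (current-period weights):
ΣP(Period 1)Q(Period 1) = 119.29×31 + 155.81×8 + 332.64×9 = 3697.99 + 1246.48 + 2993.76 = 7938.23
ΣP(Period 0)Q(Period 1) = 86.36×31 + 221.97×8 + 401.93×9 = 2677.16 + 1775.76 + 3617.37 = 8070.29
P = 7938.23 / 8070.29 × 100 = 98.3636
Fisher = √(L × P) = √(94.7696 × 98.3636) = 96.5499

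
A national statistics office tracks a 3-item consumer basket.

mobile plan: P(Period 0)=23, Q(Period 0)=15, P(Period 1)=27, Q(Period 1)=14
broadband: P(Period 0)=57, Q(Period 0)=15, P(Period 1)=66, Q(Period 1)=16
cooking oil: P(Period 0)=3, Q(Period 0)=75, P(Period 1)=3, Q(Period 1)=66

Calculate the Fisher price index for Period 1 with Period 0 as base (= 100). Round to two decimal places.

Laspeyres component (base-period weights):
ΣP(Period 1)Q(Period 0) = 27×15 + 66×15 + 3×75 = 405 + 990 + 225 = 1620
ΣP(Period 0)Q(Period 0) = 23×15 + 57×15 + 3×75 = 345 + 855 + 225 = 1425
L = 1620 / 1425 × 100 = 113.6842
Paasche component (current-period weights):
ΣP(Period 1)Q(Period 1) = 27×14 + 66×16 + 3×66 = 378 + 1056 + 198 = 1632
ΣP(Period 0)Q(Period 1) = 23×14 + 57×16 + 3×66 = 322 + 912 + 198 = 1432
P = 1632 / 1432 × 100 = 113.9665
Fisher = √(L × P) = √(113.6842 × 113.9665) = 113.8253

113.83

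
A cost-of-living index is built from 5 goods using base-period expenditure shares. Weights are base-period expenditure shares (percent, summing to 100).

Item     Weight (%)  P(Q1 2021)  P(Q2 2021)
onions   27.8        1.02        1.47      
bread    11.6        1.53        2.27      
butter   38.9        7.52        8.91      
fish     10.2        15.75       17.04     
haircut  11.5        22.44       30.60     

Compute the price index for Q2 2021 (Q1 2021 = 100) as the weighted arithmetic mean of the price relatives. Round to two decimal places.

onions: 27.8 × (1.47/1.02) = 27.8 × 1.441176 = 40.0647
bread: 11.6 × (2.27/1.53) = 11.6 × 1.483660 = 17.2105
butter: 38.9 × (8.91/7.52) = 38.9 × 1.184840 = 46.0903
fish: 10.2 × (17.04/15.75) = 10.2 × 1.081905 = 11.0354
haircut: 11.5 × (30.60/22.44) = 11.5 × 1.363636 = 15.6818
Index = Σ wᵢ·(p₁ᵢ/p₀ᵢ) = 40.0647 + 17.2105 + 46.0903 + 11.0354 + 15.6818 = 130.0827

130.08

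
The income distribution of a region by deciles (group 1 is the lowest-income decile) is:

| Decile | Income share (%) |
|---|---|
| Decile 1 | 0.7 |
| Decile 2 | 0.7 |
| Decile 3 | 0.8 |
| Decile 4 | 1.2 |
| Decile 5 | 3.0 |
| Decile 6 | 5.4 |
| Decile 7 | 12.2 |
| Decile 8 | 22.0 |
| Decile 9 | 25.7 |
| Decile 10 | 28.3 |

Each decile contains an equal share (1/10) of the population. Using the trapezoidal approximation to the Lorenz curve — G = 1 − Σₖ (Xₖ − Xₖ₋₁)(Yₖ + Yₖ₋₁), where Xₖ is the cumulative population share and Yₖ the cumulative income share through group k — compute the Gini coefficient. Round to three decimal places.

Cumulative income shares Yₖ: 0.0070, 0.0140, 0.0220, 0.0340, 0.0640, 0.1180, 0.2400, 0.4600, 0.7170, 1.0000
Σ (Xₖ−Xₖ₋₁)(Yₖ+Yₖ₋₁) = (1/10)(0.0070+0.0000) + (1/10)(0.0140+0.0070) + (1/10)(0.0220+0.0140) + (1/10)(0.0340+0.0220) + (1/10)(0.0640+0.0340) + (1/10)(0.1180+0.0640) + (1/10)(0.2400+0.1180) + (1/10)(0.4600+0.2400) + (1/10)(0.7170+0.4600) + (1/10)(1.0000+0.7170)
  = 0.0007 + 0.0021 + 0.0036 + 0.0056 + 0.0098 + 0.0182 + 0.0358 + 0.0700 + 0.1177 + 0.1717 = 0.4352
G = 1 − 0.4352 = 0.5648

0.565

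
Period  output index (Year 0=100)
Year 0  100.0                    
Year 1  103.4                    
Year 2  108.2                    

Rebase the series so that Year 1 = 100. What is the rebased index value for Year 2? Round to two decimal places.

Rebased(Year 2) = 108.2 / 103.4 × 100 = 104.6422

104.64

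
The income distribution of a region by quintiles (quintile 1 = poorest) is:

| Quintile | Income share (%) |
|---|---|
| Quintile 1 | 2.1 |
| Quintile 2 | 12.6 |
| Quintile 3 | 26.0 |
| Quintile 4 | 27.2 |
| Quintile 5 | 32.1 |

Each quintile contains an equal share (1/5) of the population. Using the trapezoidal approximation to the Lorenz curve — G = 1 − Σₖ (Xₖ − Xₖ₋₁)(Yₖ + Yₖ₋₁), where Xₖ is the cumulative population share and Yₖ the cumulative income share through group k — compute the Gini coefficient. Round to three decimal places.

0.298

Cumulative income shares Yₖ: 0.0210, 0.1470, 0.4070, 0.6790, 1.0000
Σ (Xₖ−Xₖ₋₁)(Yₖ+Yₖ₋₁) = (1/5)(0.0210+0.0000) + (1/5)(0.1470+0.0210) + (1/5)(0.4070+0.1470) + (1/5)(0.6790+0.4070) + (1/5)(1.0000+0.6790)
  = 0.0042 + 0.0336 + 0.1108 + 0.2172 + 0.3358 = 0.7016
G = 1 − 0.7016 = 0.2984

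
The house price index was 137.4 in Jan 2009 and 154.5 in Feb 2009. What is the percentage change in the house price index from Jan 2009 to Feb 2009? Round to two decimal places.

12.45%

Change = (154.5 − 137.4) / 137.4 × 100
       = 17.1 / 137.4 × 100 = 12.4454%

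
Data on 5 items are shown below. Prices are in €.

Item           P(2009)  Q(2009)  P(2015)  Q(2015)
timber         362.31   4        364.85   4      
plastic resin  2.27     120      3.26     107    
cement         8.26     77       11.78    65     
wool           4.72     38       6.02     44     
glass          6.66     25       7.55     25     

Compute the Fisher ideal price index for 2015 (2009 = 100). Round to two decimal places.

116.87

Laspeyres component (base-period weights):
ΣP(2015)Q(2009) = 364.85×4 + 3.26×120 + 11.78×77 + 6.02×38 + 7.55×25 = 1459.4 + 391.2 + 907.06 + 228.76 + 188.75 = 3175.17
ΣP(2009)Q(2009) = 362.31×4 + 2.27×120 + 8.26×77 + 4.72×38 + 6.66×25 = 1449.24 + 272.4 + 636.02 + 179.36 + 166.5 = 2703.52
L = 3175.17 / 2703.52 × 100 = 117.4458
Paasche component (current-period weights):
ΣP(2015)Q(2015) = 364.85×4 + 3.26×107 + 11.78×65 + 6.02×44 + 7.55×25 = 1459.4 + 348.82 + 765.7 + 264.88 + 188.75 = 3027.55
ΣP(2009)Q(2015) = 362.31×4 + 2.27×107 + 8.26×65 + 4.72×44 + 6.66×25 = 1449.24 + 242.89 + 536.9 + 207.68 + 166.5 = 2603.21
P = 3027.55 / 2603.21 × 100 = 116.3006
Fisher = √(L × P) = √(117.4458 × 116.3006) = 116.8718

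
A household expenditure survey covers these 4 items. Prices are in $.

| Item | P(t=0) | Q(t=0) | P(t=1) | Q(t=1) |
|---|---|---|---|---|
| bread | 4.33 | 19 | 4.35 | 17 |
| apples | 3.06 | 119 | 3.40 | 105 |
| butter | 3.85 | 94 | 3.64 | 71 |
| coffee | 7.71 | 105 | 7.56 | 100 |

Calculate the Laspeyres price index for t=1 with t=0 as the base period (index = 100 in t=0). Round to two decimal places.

Laspeyres price index uses base-period quantities as weights.
ΣP(t=1)·Q(t=0) = 4.35×19 + 3.40×119 + 3.64×94 + 7.56×105 = 82.65 + 404.6 + 342.16 + 793.8 = 1623.21
ΣP(t=0)·Q(t=0) = 4.33×19 + 3.06×119 + 3.85×94 + 7.71×105 = 82.27 + 364.14 + 361.9 + 809.55 = 1617.86
Index = 1623.21 / 1617.86 × 100 = 100.3307

100.33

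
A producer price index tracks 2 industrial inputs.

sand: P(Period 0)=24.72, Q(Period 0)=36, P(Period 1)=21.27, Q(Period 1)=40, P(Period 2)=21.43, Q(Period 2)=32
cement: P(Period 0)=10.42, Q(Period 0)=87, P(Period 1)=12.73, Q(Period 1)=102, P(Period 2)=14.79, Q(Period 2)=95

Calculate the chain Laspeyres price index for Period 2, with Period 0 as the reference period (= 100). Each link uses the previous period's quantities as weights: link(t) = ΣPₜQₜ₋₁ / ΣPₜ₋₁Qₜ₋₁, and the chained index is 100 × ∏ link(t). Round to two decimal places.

Link Period 0→Period 1:
ΣP(Period 1)Q(Period 0) = 21.27×36 + 12.73×87 = 765.72 + 1107.51 = 1873.23
ΣP(Period 0)Q(Period 0) = 24.72×36 + 10.42×87 = 889.92 + 906.54 = 1796.46
link = 1873.23/1796.46 = 1.042734
Link Period 1→Period 2:
ΣP(Period 2)Q(Period 1) = 21.43×40 + 14.79×102 = 857.2 + 1508.58 = 2365.78
ΣP(Period 1)Q(Period 1) = 21.27×40 + 12.73×102 = 850.8 + 1298.46 = 2149.26
link = 2365.78/2149.26 = 1.100742
Chained index = 100 × 1.042734 × 1.100742 = 114.7781

114.78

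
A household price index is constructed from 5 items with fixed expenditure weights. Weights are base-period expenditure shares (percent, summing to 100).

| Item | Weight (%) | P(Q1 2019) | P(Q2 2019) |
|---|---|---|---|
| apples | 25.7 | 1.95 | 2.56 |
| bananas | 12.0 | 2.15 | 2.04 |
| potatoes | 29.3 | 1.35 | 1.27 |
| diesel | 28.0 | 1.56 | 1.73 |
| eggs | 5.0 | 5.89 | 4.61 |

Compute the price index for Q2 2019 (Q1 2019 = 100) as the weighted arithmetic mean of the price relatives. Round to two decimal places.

107.65

apples: 25.7 × (2.56/1.95) = 25.7 × 1.312821 = 33.7395
bananas: 12.0 × (2.04/2.15) = 12.0 × 0.948837 = 11.3860
potatoes: 29.3 × (1.27/1.35) = 29.3 × 0.940741 = 27.5637
diesel: 28.0 × (1.73/1.56) = 28.0 × 1.108974 = 31.0513
eggs: 5.0 × (4.61/5.89) = 5.0 × 0.782683 = 3.9134
Index = Σ wᵢ·(p₁ᵢ/p₀ᵢ) = 33.7395 + 11.3860 + 27.5637 + 31.0513 + 3.9134 = 107.6539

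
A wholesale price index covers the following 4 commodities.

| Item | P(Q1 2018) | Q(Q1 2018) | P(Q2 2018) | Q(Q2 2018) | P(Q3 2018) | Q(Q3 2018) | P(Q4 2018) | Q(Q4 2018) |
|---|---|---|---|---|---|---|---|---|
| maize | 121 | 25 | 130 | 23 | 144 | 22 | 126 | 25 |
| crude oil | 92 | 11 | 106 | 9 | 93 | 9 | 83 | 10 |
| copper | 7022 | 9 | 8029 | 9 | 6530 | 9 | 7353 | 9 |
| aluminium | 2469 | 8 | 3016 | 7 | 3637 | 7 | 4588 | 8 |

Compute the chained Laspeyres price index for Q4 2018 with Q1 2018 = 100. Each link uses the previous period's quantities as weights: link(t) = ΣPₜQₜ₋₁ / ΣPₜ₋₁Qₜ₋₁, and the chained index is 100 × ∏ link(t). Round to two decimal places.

Link Q1 2018→Q2 2018:
ΣP(Q2 2018)Q(Q1 2018) = 130×25 + 106×11 + 8029×9 + 3016×8 = 3250 + 1166 + 72261 + 24128 = 100805
ΣP(Q1 2018)Q(Q1 2018) = 121×25 + 92×11 + 7022×9 + 2469×8 = 3025 + 1012 + 63198 + 19752 = 86987
link = 100805/86987 = 1.158851
Link Q2 2018→Q3 2018:
ΣP(Q3 2018)Q(Q2 2018) = 144×23 + 93×9 + 6530×9 + 3637×7 = 3312 + 837 + 58770 + 25459 = 88378
ΣP(Q2 2018)Q(Q2 2018) = 130×23 + 106×9 + 8029×9 + 3016×7 = 2990 + 954 + 72261 + 21112 = 97317
link = 88378/97317 = 0.908146
Link Q3 2018→Q4 2018:
ΣP(Q4 2018)Q(Q3 2018) = 126×22 + 83×9 + 7353×9 + 4588×7 = 2772 + 747 + 66177 + 32116 = 101812
ΣP(Q3 2018)Q(Q3 2018) = 144×22 + 93×9 + 6530×9 + 3637×7 = 3168 + 837 + 58770 + 25459 = 88234
link = 101812/88234 = 1.153886
Chained index = 100 × 1.158851 × 0.908146 × 1.153886 = 121.4356

121.44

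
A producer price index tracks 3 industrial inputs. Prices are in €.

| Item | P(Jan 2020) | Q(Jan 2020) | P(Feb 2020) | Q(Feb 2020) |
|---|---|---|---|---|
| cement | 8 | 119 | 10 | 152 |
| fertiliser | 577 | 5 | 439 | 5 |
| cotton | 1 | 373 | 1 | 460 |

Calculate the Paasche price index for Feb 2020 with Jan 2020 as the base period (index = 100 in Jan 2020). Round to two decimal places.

91.54

Paasche price index uses current-period quantities as weights.
ΣP(Feb 2020)·Q(Feb 2020) = 10×152 + 439×5 + 1×460 = 1520 + 2195 + 460 = 4175
ΣP(Jan 2020)·Q(Feb 2020) = 8×152 + 577×5 + 1×460 = 1216 + 2885 + 460 = 4561
Index = 4175 / 4561 × 100 = 91.5369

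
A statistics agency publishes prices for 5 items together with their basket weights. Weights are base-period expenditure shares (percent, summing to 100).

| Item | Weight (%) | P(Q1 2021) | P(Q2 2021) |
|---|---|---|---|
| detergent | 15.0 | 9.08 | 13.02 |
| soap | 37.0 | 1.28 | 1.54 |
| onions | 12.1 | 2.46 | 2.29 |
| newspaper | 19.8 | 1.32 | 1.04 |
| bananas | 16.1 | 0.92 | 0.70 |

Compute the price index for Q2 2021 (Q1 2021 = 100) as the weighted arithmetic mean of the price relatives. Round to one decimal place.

105.1

detergent: 15.0 × (13.02/9.08) = 15.0 × 1.433921 = 21.5088
soap: 37.0 × (1.54/1.28) = 37.0 × 1.203125 = 44.5156
onions: 12.1 × (2.29/2.46) = 12.1 × 0.930894 = 11.2638
newspaper: 19.8 × (1.04/1.32) = 19.8 × 0.787879 = 15.6000
bananas: 16.1 × (0.70/0.92) = 16.1 × 0.760870 = 12.2500
Index = Σ wᵢ·(p₁ᵢ/p₀ᵢ) = 21.5088 + 44.5156 + 11.2638 + 15.6000 + 12.2500 = 105.1383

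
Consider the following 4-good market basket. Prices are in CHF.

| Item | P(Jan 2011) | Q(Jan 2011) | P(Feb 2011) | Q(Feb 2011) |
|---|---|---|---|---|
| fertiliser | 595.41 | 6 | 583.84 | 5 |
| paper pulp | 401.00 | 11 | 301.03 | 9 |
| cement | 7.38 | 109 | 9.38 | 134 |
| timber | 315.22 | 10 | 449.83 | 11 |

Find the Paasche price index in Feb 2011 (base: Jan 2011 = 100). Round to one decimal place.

107.2

Paasche price index uses current-period quantities as weights.
ΣP(Feb 2011)·Q(Feb 2011) = 583.84×5 + 301.03×9 + 9.38×134 + 449.83×11 = 2919.2 + 2709.27 + 1256.92 + 4948.13 = 11833.52
ΣP(Jan 2011)·Q(Feb 2011) = 595.41×5 + 401.00×9 + 7.38×134 + 315.22×11 = 2977.05 + 3609 + 988.92 + 3467.42 = 11042.39
Index = 11833.52 / 11042.39 × 100 = 107.1645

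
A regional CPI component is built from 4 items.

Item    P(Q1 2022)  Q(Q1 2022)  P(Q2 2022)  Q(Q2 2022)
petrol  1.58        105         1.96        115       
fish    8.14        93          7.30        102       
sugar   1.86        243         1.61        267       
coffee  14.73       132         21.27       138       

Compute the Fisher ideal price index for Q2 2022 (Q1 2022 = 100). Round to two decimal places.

122.72

Laspeyres component (base-period weights):
ΣP(Q2 2022)Q(Q1 2022) = 1.96×105 + 7.30×93 + 1.61×243 + 21.27×132 = 205.8 + 678.9 + 391.23 + 2807.64 = 4083.57
ΣP(Q1 2022)Q(Q1 2022) = 1.58×105 + 8.14×93 + 1.86×243 + 14.73×132 = 165.9 + 757.02 + 451.98 + 1944.36 = 3319.26
L = 4083.57 / 3319.26 × 100 = 123.0265
Paasche component (current-period weights):
ΣP(Q2 2022)Q(Q2 2022) = 1.96×115 + 7.30×102 + 1.61×267 + 21.27×138 = 225.4 + 744.6 + 429.87 + 2935.26 = 4335.13
ΣP(Q1 2022)Q(Q2 2022) = 1.58×115 + 8.14×102 + 1.86×267 + 14.73×138 = 181.7 + 830.28 + 496.62 + 2032.74 = 3541.34
P = 4335.13 / 3541.34 × 100 = 122.4150
Fisher = √(L × P) = √(123.0265 × 122.4150) = 122.7204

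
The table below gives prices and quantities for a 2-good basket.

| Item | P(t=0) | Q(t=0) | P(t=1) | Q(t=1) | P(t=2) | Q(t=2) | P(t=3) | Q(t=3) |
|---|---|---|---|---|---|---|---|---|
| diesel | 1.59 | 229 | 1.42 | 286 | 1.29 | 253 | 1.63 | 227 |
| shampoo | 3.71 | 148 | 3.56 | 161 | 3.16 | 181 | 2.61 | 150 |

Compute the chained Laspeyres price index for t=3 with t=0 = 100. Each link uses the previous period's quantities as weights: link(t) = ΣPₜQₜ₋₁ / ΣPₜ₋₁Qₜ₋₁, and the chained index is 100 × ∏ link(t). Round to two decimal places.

Link t=0→t=1:
ΣP(t=1)Q(t=0) = 1.42×229 + 3.56×148 = 325.18 + 526.88 = 852.06
ΣP(t=0)Q(t=0) = 1.59×229 + 3.71×148 = 364.11 + 549.08 = 913.19
link = 852.06/913.19 = 0.933059
Link t=1→t=2:
ΣP(t=2)Q(t=1) = 1.29×286 + 3.16×161 = 368.94 + 508.76 = 877.7
ΣP(t=1)Q(t=1) = 1.42×286 + 3.56×161 = 406.12 + 573.16 = 979.28
link = 877.7/979.28 = 0.896271
Link t=2→t=3:
ΣP(t=3)Q(t=2) = 1.63×253 + 2.61×181 = 412.39 + 472.41 = 884.8
ΣP(t=2)Q(t=2) = 1.29×253 + 3.16×181 = 326.37 + 571.96 = 898.33
link = 884.8/898.33 = 0.984939
Chained index = 100 × 0.933059 × 0.896271 × 0.984939 = 82.3678

82.37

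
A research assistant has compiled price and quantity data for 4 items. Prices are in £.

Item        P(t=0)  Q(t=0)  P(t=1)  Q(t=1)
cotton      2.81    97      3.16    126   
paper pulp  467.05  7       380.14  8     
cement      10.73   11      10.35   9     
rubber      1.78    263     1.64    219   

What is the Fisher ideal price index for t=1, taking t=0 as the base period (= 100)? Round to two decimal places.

85.06

Laspeyres component (base-period weights):
ΣP(t=1)Q(t=0) = 3.16×97 + 380.14×7 + 10.35×11 + 1.64×263 = 306.52 + 2660.98 + 113.85 + 431.32 = 3512.67
ΣP(t=0)Q(t=0) = 2.81×97 + 467.05×7 + 10.73×11 + 1.78×263 = 272.57 + 3269.35 + 118.03 + 468.14 = 4128.09
L = 3512.67 / 4128.09 × 100 = 85.0919
Paasche component (current-period weights):
ΣP(t=1)Q(t=1) = 3.16×126 + 380.14×8 + 10.35×9 + 1.64×219 = 398.16 + 3041.12 + 93.15 + 359.16 = 3891.59
ΣP(t=0)Q(t=1) = 2.81×126 + 467.05×8 + 10.73×9 + 1.78×219 = 354.06 + 3736.4 + 96.57 + 389.82 = 4576.85
P = 3891.59 / 4576.85 × 100 = 85.0277
Fisher = √(L × P) = √(85.0919 × 85.0277) = 85.0598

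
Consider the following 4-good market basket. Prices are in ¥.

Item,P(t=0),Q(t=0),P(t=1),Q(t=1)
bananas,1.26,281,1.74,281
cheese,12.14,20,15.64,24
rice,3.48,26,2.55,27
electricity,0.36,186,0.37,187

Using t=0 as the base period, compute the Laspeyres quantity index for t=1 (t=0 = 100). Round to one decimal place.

Laspeyres quantity index uses base-period prices as weights.
ΣP(t=0)·Q(t=1) = 1.26×281 + 12.14×24 + 3.48×27 + 0.36×187 = 354.06 + 291.36 + 93.96 + 67.32 = 806.7
ΣP(t=0)·Q(t=0) = 1.26×281 + 12.14×20 + 3.48×26 + 0.36×186 = 354.06 + 242.8 + 90.48 + 66.96 = 754.3
Index = 806.7 / 754.3 × 100 = 106.9468

106.9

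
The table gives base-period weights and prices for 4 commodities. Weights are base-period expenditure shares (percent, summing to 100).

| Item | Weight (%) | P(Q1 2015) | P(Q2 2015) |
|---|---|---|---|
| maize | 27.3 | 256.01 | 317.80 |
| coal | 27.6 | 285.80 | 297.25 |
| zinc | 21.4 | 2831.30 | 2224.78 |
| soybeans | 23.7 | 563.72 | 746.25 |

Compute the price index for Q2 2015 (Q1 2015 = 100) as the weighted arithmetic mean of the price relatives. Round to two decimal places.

110.78

maize: 27.3 × (317.80/256.01) = 27.3 × 1.241358 = 33.8891
coal: 27.6 × (297.25/285.80) = 27.6 × 1.040063 = 28.7057
zinc: 21.4 × (2224.78/2831.30) = 21.4 × 0.785780 = 16.8157
soybeans: 23.7 × (746.25/563.72) = 23.7 × 1.323796 = 31.3740
Index = Σ wᵢ·(p₁ᵢ/p₀ᵢ) = 33.8891 + 28.7057 + 16.8157 + 31.3740 = 110.7845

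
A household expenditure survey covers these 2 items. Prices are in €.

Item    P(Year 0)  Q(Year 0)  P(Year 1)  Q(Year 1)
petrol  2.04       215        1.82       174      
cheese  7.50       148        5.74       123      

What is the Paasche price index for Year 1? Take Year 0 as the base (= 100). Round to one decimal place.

80.1

Paasche price index uses current-period quantities as weights.
ΣP(Year 1)·Q(Year 1) = 1.82×174 + 5.74×123 = 316.68 + 706.02 = 1022.7
ΣP(Year 0)·Q(Year 1) = 2.04×174 + 7.50×123 = 354.96 + 922.5 = 1277.46
Index = 1022.7 / 1277.46 × 100 = 80.0573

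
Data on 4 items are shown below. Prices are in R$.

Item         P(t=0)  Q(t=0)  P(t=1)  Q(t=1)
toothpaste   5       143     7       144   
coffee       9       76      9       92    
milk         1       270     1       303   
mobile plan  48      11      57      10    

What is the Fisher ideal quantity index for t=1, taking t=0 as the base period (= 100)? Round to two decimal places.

Laspeyres component (base-period weights):
ΣP(t=0)Q(t=1) = 5×144 + 9×92 + 1×303 + 48×10 = 720 + 828 + 303 + 480 = 2331
ΣP(t=0)Q(t=0) = 5×143 + 9×76 + 1×270 + 48×11 = 715 + 684 + 270 + 528 = 2197
L = 2331 / 2197 × 100 = 106.0992
Paasche component (current-period weights):
ΣP(t=1)Q(t=1) = 7×144 + 9×92 + 1×303 + 57×10 = 1008 + 828 + 303 + 570 = 2709
ΣP(t=1)Q(t=0) = 7×143 + 9×76 + 1×270 + 57×11 = 1001 + 684 + 270 + 627 = 2582
P = 2709 / 2582 × 100 = 104.9187
Fisher = √(L × P) = √(106.0992 × 104.9187) = 105.5073

105.51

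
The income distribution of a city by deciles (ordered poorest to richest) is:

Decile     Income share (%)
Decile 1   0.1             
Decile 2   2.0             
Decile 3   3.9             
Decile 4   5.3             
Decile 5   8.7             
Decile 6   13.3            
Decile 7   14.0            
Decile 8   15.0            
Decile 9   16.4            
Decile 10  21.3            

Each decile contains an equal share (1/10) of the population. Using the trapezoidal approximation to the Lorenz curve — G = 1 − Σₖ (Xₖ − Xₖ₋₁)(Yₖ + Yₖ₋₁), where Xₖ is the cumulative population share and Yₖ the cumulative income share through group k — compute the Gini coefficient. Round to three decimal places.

0.378

Cumulative income shares Yₖ: 0.0010, 0.0210, 0.0600, 0.1130, 0.2000, 0.3330, 0.4730, 0.6230, 0.7870, 1.0000
Σ (Xₖ−Xₖ₋₁)(Yₖ+Yₖ₋₁) = (1/10)(0.0010+0.0000) + (1/10)(0.0210+0.0010) + (1/10)(0.0600+0.0210) + (1/10)(0.1130+0.0600) + (1/10)(0.2000+0.1130) + (1/10)(0.3330+0.2000) + (1/10)(0.4730+0.3330) + (1/10)(0.6230+0.4730) + (1/10)(0.7870+0.6230) + (1/10)(1.0000+0.7870)
  = 0.0001 + 0.0022 + 0.0081 + 0.0173 + 0.0313 + 0.0533 + 0.0806 + 0.1096 + 0.1410 + 0.1787 = 0.6222
G = 1 − 0.6222 = 0.3778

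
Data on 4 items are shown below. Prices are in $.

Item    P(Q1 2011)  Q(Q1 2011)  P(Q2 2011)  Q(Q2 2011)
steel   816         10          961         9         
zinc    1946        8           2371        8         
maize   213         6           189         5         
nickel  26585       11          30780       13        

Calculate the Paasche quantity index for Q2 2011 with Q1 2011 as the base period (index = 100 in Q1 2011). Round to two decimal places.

116.40

Paasche quantity index uses current-period prices as weights.
ΣP(Q2 2011)·Q(Q2 2011) = 961×9 + 2371×8 + 189×5 + 30780×13 = 8649 + 18968 + 945 + 400140 = 428702
ΣP(Q2 2011)·Q(Q1 2011) = 961×10 + 2371×8 + 189×6 + 30780×11 = 9610 + 18968 + 1134 + 338580 = 368292
Index = 428702 / 368292 × 100 = 116.4027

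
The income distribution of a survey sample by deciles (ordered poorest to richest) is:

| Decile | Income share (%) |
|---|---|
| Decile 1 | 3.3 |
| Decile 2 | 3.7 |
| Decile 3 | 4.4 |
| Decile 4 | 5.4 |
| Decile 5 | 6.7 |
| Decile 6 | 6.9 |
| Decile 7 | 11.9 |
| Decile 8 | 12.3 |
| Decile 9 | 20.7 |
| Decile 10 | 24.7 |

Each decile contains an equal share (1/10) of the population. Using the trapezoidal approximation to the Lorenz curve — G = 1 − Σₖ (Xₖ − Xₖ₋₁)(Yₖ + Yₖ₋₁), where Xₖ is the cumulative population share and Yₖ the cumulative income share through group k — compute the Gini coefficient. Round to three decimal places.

0.371

Cumulative income shares Yₖ: 0.0330, 0.0700, 0.1140, 0.1680, 0.2350, 0.3040, 0.4230, 0.5460, 0.7530, 1.0000
Σ (Xₖ−Xₖ₋₁)(Yₖ+Yₖ₋₁) = (1/10)(0.0330+0.0000) + (1/10)(0.0700+0.0330) + (1/10)(0.1140+0.0700) + (1/10)(0.1680+0.1140) + (1/10)(0.2350+0.1680) + (1/10)(0.3040+0.2350) + (1/10)(0.4230+0.3040) + (1/10)(0.5460+0.4230) + (1/10)(0.7530+0.5460) + (1/10)(1.0000+0.7530)
  = 0.0033 + 0.0103 + 0.0184 + 0.0282 + 0.0403 + 0.0539 + 0.0727 + 0.0969 + 0.1299 + 0.1753 = 0.6292
G = 1 − 0.6292 = 0.3708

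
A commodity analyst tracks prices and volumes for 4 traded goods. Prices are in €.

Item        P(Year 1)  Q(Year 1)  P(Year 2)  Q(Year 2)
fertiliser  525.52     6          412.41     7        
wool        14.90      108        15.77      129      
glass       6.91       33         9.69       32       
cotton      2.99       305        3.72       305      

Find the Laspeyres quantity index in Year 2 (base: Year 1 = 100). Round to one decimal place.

Laspeyres quantity index uses base-period prices as weights.
ΣP(Year 1)·Q(Year 2) = 525.52×7 + 14.90×129 + 6.91×32 + 2.99×305 = 3678.64 + 1922.1 + 221.12 + 911.95 = 6733.81
ΣP(Year 1)·Q(Year 1) = 525.52×6 + 14.90×108 + 6.91×33 + 2.99×305 = 3153.12 + 1609.2 + 228.03 + 911.95 = 5902.3
Index = 6733.81 / 5902.3 × 100 = 114.0879

114.1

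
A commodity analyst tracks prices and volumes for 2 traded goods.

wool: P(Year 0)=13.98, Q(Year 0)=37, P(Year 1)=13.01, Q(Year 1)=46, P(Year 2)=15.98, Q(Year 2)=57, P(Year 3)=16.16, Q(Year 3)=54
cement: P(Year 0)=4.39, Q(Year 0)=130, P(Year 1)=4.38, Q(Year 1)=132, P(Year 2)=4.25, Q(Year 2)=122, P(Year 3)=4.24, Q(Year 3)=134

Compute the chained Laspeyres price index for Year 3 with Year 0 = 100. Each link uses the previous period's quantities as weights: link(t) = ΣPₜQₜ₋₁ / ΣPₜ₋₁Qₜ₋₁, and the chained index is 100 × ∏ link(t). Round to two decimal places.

107.06

Link Year 0→Year 1:
ΣP(Year 1)Q(Year 0) = 13.01×37 + 4.38×130 = 481.37 + 569.4 = 1050.77
ΣP(Year 0)Q(Year 0) = 13.98×37 + 4.39×130 = 517.26 + 570.7 = 1087.96
link = 1050.77/1087.96 = 0.965817
Link Year 1→Year 2:
ΣP(Year 2)Q(Year 1) = 15.98×46 + 4.25×132 = 735.08 + 561 = 1296.08
ΣP(Year 1)Q(Year 1) = 13.01×46 + 4.38×132 = 598.46 + 578.16 = 1176.62
link = 1296.08/1176.62 = 1.101528
Link Year 2→Year 3:
ΣP(Year 3)Q(Year 2) = 16.16×57 + 4.24×122 = 921.12 + 517.28 = 1438.4
ΣP(Year 2)Q(Year 2) = 15.98×57 + 4.25×122 = 910.86 + 518.5 = 1429.36
link = 1438.4/1429.36 = 1.006325
Chained index = 100 × 0.965817 × 1.101528 × 1.006325 = 107.0603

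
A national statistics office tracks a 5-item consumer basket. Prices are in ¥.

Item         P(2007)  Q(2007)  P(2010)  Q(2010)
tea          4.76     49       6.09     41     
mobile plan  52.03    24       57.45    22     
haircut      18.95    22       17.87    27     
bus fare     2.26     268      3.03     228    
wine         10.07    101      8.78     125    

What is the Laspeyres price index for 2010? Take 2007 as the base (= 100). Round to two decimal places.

Laspeyres price index uses base-period quantities as weights.
ΣP(2010)·Q(2007) = 6.09×49 + 57.45×24 + 17.87×22 + 3.03×268 + 8.78×101 = 298.41 + 1378.8 + 393.14 + 812.04 + 886.78 = 3769.17
ΣP(2007)·Q(2007) = 4.76×49 + 52.03×24 + 18.95×22 + 2.26×268 + 10.07×101 = 233.24 + 1248.72 + 416.9 + 605.68 + 1017.07 = 3521.61
Index = 3769.17 / 3521.61 × 100 = 107.0297

107.03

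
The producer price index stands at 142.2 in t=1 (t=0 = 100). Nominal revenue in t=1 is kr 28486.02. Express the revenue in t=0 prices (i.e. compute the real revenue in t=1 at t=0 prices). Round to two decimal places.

20032.36

Real = Nominal ÷ (Index/100) = 28486.02 ÷ (142.2/100)
     = 28486.02 ÷ 1.422 = 20032.3629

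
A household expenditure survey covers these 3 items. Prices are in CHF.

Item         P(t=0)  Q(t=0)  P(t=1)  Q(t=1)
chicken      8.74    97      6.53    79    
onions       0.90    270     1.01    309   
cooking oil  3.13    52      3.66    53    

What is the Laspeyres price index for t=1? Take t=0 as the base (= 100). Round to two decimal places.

87.47

Laspeyres price index uses base-period quantities as weights.
ΣP(t=1)·Q(t=0) = 6.53×97 + 1.01×270 + 3.66×52 = 633.41 + 272.7 + 190.32 = 1096.43
ΣP(t=0)·Q(t=0) = 8.74×97 + 0.90×270 + 3.13×52 = 847.78 + 243 + 162.76 = 1253.54
Index = 1096.43 / 1253.54 × 100 = 87.4667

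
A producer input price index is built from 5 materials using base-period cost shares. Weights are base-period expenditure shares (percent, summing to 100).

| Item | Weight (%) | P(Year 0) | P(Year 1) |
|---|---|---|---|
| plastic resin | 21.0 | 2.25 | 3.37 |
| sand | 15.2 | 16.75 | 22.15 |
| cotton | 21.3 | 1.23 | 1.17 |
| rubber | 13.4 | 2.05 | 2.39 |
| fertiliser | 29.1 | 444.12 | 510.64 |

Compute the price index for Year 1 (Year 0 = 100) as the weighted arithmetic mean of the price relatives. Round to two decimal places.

plastic resin: 21.0 × (3.37/2.25) = 21.0 × 1.497778 = 31.4533
sand: 15.2 × (22.15/16.75) = 15.2 × 1.322388 = 20.1003
cotton: 21.3 × (1.17/1.23) = 21.3 × 0.951220 = 20.2610
rubber: 13.4 × (2.39/2.05) = 13.4 × 1.165854 = 15.6224
fertiliser: 29.1 × (510.64/444.12) = 29.1 × 1.149779 = 33.4586
Index = Σ wᵢ·(p₁ᵢ/p₀ᵢ) = 31.4533 + 20.1003 + 20.2610 + 15.6224 + 33.4586 = 120.8956

120.90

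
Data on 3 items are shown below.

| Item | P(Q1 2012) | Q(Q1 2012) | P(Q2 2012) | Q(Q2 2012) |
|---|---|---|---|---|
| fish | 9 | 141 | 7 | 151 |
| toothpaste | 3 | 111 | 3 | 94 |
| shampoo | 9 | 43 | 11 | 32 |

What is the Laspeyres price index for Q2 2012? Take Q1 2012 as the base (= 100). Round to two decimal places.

Laspeyres price index uses base-period quantities as weights.
ΣP(Q2 2012)·Q(Q1 2012) = 7×141 + 3×111 + 11×43 = 987 + 333 + 473 = 1793
ΣP(Q1 2012)·Q(Q1 2012) = 9×141 + 3×111 + 9×43 = 1269 + 333 + 387 = 1989
Index = 1793 / 1989 × 100 = 90.1458

90.15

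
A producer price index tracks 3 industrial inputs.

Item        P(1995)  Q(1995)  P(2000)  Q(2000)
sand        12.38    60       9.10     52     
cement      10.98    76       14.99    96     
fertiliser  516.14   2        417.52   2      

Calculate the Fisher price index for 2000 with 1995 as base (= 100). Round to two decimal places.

98.58

Laspeyres component (base-period weights):
ΣP(2000)Q(1995) = 9.10×60 + 14.99×76 + 417.52×2 = 546 + 1139.24 + 835.04 = 2520.28
ΣP(1995)Q(1995) = 12.38×60 + 10.98×76 + 516.14×2 = 742.8 + 834.48 + 1032.28 = 2609.56
L = 2520.28 / 2609.56 × 100 = 96.5787
Paasche component (current-period weights):
ΣP(2000)Q(2000) = 9.10×52 + 14.99×96 + 417.52×2 = 473.2 + 1439.04 + 835.04 = 2747.28
ΣP(1995)Q(2000) = 12.38×52 + 10.98×96 + 516.14×2 = 643.76 + 1054.08 + 1032.28 = 2730.12
P = 2747.28 / 2730.12 × 100 = 100.6285
Fisher = √(L × P) = √(96.5787 × 100.6285) = 98.5828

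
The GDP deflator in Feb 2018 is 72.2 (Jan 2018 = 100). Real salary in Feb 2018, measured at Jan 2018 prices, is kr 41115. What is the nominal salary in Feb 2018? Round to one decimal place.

Nominal = Real × (Index/100) = 41115 × (72.2/100)
        = 41115 × 0.722 = 29685.0300

29685.0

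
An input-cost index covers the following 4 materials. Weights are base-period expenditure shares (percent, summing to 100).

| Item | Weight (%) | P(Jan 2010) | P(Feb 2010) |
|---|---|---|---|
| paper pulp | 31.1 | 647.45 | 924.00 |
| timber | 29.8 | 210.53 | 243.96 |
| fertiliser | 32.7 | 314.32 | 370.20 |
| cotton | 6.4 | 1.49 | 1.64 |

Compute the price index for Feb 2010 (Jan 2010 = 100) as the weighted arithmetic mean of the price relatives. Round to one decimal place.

124.5

paper pulp: 31.1 × (924.00/647.45) = 31.1 × 1.427137 = 44.3840
timber: 29.8 × (243.96/210.53) = 29.8 × 1.158790 = 34.5319
fertiliser: 32.7 × (370.20/314.32) = 32.7 × 1.177781 = 38.5134
cotton: 6.4 × (1.64/1.49) = 6.4 × 1.100671 = 7.0443
Index = Σ wᵢ·(p₁ᵢ/p₀ᵢ) = 44.3840 + 34.5319 + 38.5134 + 7.0443 = 124.4736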